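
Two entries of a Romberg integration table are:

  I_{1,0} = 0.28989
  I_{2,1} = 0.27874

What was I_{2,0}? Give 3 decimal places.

0.282

From I_{2,1} = (4·I_{2,0} − I_{1,0})/3, solve for I_{2,0}:
4·I_{2,0} = 3·0.27874 + 0.28989 = 1.12611
I_{2,0} = 0.28153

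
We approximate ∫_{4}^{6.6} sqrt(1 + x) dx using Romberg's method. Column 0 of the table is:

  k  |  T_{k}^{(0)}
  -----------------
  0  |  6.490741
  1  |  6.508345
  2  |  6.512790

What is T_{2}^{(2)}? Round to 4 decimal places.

Richardson extrapolation on the trapezoidal column (denominator 4−1=3):
T_{1}^{(1)} = (4·6.508345 − 6.490741) / 3 = 6.514213
T_{2}^{(1)} = (4·6.512790 − 6.508345) / 3 = 6.514272
T_{2}^{(2)} = (16·6.514272 − 6.514213) / 15 = 6.514276
(Column j=1 coincides with Simpson's rule on the same nodes.)

6.5143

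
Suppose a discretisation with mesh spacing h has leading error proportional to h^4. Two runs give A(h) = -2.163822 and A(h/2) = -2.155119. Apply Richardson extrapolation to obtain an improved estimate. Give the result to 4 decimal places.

-2.1545

Extrapolated value = (16·A(h/2) − A(h)) / (16 − 1)
= (16·(-2.155119) − (-2.163822)) / 15
= -32.318082 / 15 = -2.154539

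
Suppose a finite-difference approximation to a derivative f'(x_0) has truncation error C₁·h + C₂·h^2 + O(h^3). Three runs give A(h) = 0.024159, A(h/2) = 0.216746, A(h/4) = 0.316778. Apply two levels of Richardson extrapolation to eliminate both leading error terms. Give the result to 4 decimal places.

0.4193

First eliminate the h term (factor 2^1 = 2):
  B₁ = (2·0.216746 − 0.024159)/1 = 0.409333
  B₂ = (2·0.316778 − 0.216746)/1 = 0.416810
Then eliminate the h^2 term (factor 2^2 = 4):
  (4·0.416810 − 0.409333)/3 = 0.419302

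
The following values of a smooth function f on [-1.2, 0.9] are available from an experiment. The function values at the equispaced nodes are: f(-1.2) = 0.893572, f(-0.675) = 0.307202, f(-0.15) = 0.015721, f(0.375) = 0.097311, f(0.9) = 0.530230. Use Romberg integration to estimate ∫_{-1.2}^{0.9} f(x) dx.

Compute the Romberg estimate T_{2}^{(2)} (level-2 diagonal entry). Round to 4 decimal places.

0.5390

T_{0}^{(0)} (trapezoid, 1 panel, h=2.1000): 1.494992
T_{1}^{(0)} (trapezoid, 2 panels, h=1.0500): 0.764003
T_{2}^{(0)} (trapezoid, 4 panels, h=0.5250): 0.594371
T_{1}^{(1)} = 0.764003 + (0.764003 − 1.494992)/3 = 0.520340
T_{2}^{(1)} = 0.594371 + (0.594371 − 0.764003)/3 = 0.537827
T_{2}^{(2)} = 0.537827 + (0.537827 − 0.520340)/15 = 0.538993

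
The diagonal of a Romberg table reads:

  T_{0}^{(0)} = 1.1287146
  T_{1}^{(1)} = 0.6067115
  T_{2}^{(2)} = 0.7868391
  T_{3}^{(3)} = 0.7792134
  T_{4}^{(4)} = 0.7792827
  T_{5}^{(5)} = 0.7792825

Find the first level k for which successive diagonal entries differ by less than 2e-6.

k = 5

|T_{1}^{(1)} − T_{0}^{(0)}| = 0.5220031 ≥ 2e-6
|T_{2}^{(2)} − T_{1}^{(1)}| = 0.1801276 ≥ 2e-6
|T_{3}^{(3)} − T_{2}^{(2)}| = 0.0076257 ≥ 2e-6
|T_{4}^{(4)} − T_{3}^{(3)}| = 0.0000693 ≥ 2e-6
|T_{5}^{(5)} − T_{4}^{(4)}| = 0.0000002 < 2e-6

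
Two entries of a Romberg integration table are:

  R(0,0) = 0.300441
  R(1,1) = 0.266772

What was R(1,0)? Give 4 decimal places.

0.2752

From R(1,1) = (4·R(1,0) − R(0,0))/3, solve for R(1,0):
4·R(1,0) = 3·0.266772 + 0.300441 = 1.100757
R(1,0) = 0.275189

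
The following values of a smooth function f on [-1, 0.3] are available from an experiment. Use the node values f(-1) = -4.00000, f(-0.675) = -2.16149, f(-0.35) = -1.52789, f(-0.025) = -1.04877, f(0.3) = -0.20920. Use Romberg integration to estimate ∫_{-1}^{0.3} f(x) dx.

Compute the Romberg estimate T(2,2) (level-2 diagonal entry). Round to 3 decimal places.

-2.174

T(0,0) (trapezoid, 1 panel, h=1.3000): -2.73598
T(1,0) (trapezoid, 2 panels, h=0.6500): -2.36112
T(2,0) (trapezoid, 4 panels, h=0.3250): -2.22389
T(1,1) = -2.36112 + (-2.36112 − (-2.73598))/3 = -2.23617
T(2,1) = -2.22389 + (-2.22389 − (-2.36112))/3 = -2.17815
T(2,2) = -2.17815 + (-2.17815 − (-2.23617))/15 = -2.17428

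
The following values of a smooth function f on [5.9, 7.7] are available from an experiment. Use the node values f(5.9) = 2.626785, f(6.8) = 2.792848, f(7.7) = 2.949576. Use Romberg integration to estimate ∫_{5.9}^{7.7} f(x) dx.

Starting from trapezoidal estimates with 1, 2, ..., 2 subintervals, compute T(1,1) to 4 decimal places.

T(0,0) (trapezoid, 1 panel, h=1.8000): 5.018725
T(1,0) (trapezoid, 2 panels, h=0.9000): 5.022926
T(1,1) = 5.022926 + (5.022926 − 5.018725)/3 = 5.024326

5.0243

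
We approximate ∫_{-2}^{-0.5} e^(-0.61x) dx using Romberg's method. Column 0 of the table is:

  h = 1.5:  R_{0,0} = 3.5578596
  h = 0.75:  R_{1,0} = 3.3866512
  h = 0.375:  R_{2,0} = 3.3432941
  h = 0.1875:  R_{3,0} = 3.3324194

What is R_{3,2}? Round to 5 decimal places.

R_{2,1} = (4·3.3432941 − 3.3866512) / 3 = 3.3288417
R_{3,1} = 3.3324194 + (3.3324194 − 3.3432941)/3 = 3.3287945
R_{3,2} = (16·3.3287945 − 3.3288417) / 15 = 3.3287914
(Column j=1 coincides with Simpson's rule on the same nodes.)

3.32879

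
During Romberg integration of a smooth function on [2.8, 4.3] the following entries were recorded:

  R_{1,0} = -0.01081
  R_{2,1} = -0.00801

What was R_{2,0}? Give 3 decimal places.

From R_{2,1} = (4·R_{2,0} − R_{1,0})/3, solve for R_{2,0}:
4·R_{2,0} = 3·(-0.00801) + (-0.01081) = -0.03484
R_{2,0} = -0.00871

-0.009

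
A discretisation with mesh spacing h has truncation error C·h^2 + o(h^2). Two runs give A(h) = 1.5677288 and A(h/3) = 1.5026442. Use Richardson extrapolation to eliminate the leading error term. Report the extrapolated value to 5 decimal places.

1.49451

Extrapolated value = (9·A(h/3) − A(h)) / (9 − 1)
= (9·1.5026442 − 1.5677288) / 8
= 11.9560690 / 8 = 1.4945086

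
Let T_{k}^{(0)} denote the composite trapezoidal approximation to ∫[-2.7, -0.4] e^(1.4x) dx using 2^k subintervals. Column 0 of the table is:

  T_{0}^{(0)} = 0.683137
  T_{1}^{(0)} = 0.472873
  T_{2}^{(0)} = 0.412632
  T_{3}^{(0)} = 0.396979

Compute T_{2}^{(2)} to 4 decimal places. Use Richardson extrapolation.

Richardson extrapolation on the trapezoidal column (denominator 4−1=3):
T_{1}^{(1)} = 0.472873 + (0.472873 − 0.683137)/3 = 0.402785
T_{2}^{(1)} = (4·0.412632 − 0.472873) / 3 = 0.392552
T_{2}^{(2)} = (16·0.392552 − 0.402785) / 15 = 0.391870

0.3919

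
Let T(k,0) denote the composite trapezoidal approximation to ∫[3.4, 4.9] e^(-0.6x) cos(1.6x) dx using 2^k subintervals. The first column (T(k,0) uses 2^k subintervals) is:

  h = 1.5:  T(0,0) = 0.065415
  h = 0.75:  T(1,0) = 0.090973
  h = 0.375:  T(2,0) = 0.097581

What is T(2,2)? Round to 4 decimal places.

T(1,1) = (4·0.090973 − 0.065415) / 3 = 0.099492
T(2,1) = 0.097581 + (0.097581 − 0.090973)/3 = 0.099784
T(2,2) = (16·0.099784 − 0.099492) / 15 = 0.099803

0.0998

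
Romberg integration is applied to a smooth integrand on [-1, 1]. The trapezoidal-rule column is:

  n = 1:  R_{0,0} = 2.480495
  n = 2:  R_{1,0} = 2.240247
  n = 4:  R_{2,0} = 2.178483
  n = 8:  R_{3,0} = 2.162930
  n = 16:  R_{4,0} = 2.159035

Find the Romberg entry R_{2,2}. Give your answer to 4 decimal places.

2.1577

R_{1,1} = 2.240247 + (2.240247 − 2.480495)/3 = 2.160164
R_{2,1} = (4·2.178483 − 2.240247) / 3 = 2.157895
R_{2,2} = (16·2.157895 − 2.160164) / 15 = 2.157744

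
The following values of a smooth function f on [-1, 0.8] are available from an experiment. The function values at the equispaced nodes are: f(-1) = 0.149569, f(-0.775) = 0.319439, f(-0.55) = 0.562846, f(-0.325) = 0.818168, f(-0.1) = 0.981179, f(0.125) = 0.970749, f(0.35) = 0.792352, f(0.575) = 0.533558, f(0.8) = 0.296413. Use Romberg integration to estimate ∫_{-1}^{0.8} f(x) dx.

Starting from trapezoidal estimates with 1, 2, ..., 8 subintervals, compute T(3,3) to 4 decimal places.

T(0,0) (trapezoid, 1 panel, h=1.8000): 0.401384
T(1,0) (trapezoid, 2 panels, h=0.9000): 1.083753
T(2,0) (trapezoid, 4 panels, h=0.4500): 1.151716
T(3,0) (trapezoid, 8 panels, h=0.2250): 1.170288
T(1,1) = 1.083753 + (1.083753 − 0.401384)/3 = 1.311209
T(2,1) = 1.151716 + (1.151716 − 1.083753)/3 = 1.174370
T(3,1) = 1.170288 + (1.170288 − 1.151716)/3 = 1.176479
T(2,2) = 1.174370 + (1.174370 − 1.311209)/15 = 1.165247
T(3,2) = 1.176479 + (1.176479 − 1.174370)/15 = 1.176620
T(3,3) = 1.176620 + (1.176620 − 1.165247)/63 = 1.176801

1.1768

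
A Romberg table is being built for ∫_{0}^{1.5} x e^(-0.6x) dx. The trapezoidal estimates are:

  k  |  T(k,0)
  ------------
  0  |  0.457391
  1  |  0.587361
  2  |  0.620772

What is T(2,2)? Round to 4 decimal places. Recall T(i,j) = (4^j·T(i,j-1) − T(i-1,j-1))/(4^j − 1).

0.6320

T(1,1) = (4·0.587361 − 0.457391) / 3 = 0.630684
T(2,1) = (4·0.620772 − 0.587361) / 3 = 0.631909
T(2,2) = (16·0.631909 − 0.630684) / 15 = 0.631991
(Column j=1 coincides with Simpson's rule on the same nodes.)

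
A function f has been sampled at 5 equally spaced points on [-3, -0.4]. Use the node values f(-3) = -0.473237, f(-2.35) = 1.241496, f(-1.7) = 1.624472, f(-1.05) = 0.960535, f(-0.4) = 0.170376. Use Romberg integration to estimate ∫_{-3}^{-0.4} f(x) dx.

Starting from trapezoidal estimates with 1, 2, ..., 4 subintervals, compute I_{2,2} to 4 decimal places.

2.5376

I_{0,0} (trapezoid, 1 panel, h=2.6000): -0.393719
I_{1,0} (trapezoid, 2 panels, h=1.3000): 1.914954
I_{2,0} (trapezoid, 4 panels, h=0.6500): 2.388797
I_{1,1} = 1.914954 + (1.914954 − (-0.393719))/3 = 2.684512
I_{2,1} = 2.388797 + (2.388797 − 1.914954)/3 = 2.546745
I_{2,2} = 2.546745 + (2.546745 − 2.684512)/15 = 2.537561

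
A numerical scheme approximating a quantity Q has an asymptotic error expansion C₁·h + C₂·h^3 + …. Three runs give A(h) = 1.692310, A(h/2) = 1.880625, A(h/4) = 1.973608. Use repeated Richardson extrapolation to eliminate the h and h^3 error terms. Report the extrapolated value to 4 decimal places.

First eliminate the h term (factor 2^1 = 2):
  B₁ = (2·1.880625 − 1.692310)/1 = 2.068940
  B₂ = (2·1.973608 − 1.880625)/1 = 2.066591
Then eliminate the h^3 term (factor 2^3 = 8):
  (8·2.066591 − 2.068940)/7 = 2.066255

2.0663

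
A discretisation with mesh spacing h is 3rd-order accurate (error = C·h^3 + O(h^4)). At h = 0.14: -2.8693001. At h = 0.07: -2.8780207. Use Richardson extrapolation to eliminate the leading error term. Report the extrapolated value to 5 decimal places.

-2.87927

The leading error scales as h^3; refining by a factor of 2 reduces it by 2^3 = 8.
Extrapolated value = (8·A(h/2) − A(h)) / (8 − 1)
= (8·(-2.8780207) − (-2.8693001)) / 7
= -20.1548655 / 7 = -2.8792665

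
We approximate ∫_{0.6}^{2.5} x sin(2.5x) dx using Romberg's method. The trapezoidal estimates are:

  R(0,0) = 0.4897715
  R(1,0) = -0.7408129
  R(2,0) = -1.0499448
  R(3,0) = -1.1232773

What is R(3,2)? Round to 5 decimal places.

Richardson extrapolation on the trapezoidal column (denominator 4−1=3):
R(2,1) = -1.0499448 + (-1.0499448 − (-0.7408129))/3 = -1.1529888
R(3,1) = -1.1232773 + (-1.1232773 − (-1.0499448))/3 = -1.1477215
R(3,2) = -1.1477215 + (-1.1477215 − (-1.1529888))/15 = -1.1473703

-1.14737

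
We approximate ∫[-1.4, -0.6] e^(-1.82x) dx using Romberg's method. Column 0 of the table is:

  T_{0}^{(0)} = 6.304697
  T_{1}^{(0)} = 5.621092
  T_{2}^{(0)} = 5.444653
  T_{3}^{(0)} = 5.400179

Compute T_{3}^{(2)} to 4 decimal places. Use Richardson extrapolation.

Richardson extrapolation on the trapezoidal column (denominator 4−1=3):
T_{2}^{(1)} = 5.444653 + (5.444653 − 5.621092)/3 = 5.385840
T_{3}^{(1)} = (4·5.400179 − 5.444653) / 3 = 5.385354
T_{3}^{(2)} = 5.385354 + (5.385354 − 5.385840)/15 = 5.385322

5.3853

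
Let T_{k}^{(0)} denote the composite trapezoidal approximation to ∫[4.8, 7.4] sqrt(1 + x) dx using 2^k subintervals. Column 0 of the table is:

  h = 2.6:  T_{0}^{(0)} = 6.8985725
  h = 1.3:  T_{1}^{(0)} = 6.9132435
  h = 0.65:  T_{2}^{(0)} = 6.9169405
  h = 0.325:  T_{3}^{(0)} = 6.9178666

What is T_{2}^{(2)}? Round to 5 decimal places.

6.91818

T_{1}^{(1)} = 6.9132435 + (6.9132435 − 6.8985725)/3 = 6.9181338
T_{2}^{(1)} = (4·6.9169405 − 6.9132435) / 3 = 6.9181728
T_{2}^{(2)} = 6.9181728 + (6.9181728 − 6.9181338)/15 = 6.9181754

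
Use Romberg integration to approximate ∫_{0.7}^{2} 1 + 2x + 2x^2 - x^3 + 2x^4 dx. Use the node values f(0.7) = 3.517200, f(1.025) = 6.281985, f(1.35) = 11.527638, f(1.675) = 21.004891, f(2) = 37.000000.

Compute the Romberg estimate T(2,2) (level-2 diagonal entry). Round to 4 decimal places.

T(0,0) (trapezoid, 1 panel, h=1.3000): 26.336180
T(1,0) (trapezoid, 2 panels, h=0.6500): 20.661055
T(2,0) (trapezoid, 4 panels, h=0.3250): 19.198762
T(1,1) = 20.661055 + (20.661055 − 26.336180)/3 = 18.769347
T(2,1) = 19.198762 + (19.198762 − 20.661055)/3 = 18.711331
T(2,2) = 18.711331 + (18.711331 − 18.769347)/15 = 18.707463

18.7075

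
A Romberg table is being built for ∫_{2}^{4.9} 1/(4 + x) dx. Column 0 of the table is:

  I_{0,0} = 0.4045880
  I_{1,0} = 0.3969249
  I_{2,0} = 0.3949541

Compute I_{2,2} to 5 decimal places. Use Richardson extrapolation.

0.39429

I_{1,1} = (4·0.3969249 − 0.4045880) / 3 = 0.3943705
I_{2,1} = (4·0.3949541 − 0.3969249) / 3 = 0.3942972
I_{2,2} = (16·0.3942972 − 0.3943705) / 15 = 0.3942923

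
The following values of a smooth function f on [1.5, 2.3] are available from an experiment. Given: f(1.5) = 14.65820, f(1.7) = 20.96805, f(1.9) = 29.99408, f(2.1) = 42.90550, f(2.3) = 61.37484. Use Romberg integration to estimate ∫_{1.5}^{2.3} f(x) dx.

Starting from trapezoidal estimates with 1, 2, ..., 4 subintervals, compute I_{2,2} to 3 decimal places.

26.099

I_{0,0} (trapezoid, 1 panel, h=0.8000): 30.41322
I_{1,0} (trapezoid, 2 panels, h=0.4000): 27.20424
I_{2,0} (trapezoid, 4 panels, h=0.2000): 26.37683
I_{1,1} = 27.20424 + (27.20424 − 30.41322)/3 = 26.13458
I_{2,1} = 26.37683 + (26.37683 − 27.20424)/3 = 26.10103
I_{2,2} = 26.10103 + (26.10103 − 26.13458)/15 = 26.09879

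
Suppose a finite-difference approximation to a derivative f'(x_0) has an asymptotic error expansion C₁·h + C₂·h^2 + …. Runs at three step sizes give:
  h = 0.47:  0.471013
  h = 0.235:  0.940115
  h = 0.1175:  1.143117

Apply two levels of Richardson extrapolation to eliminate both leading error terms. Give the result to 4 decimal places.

1.3251

First eliminate the h term (factor 2^1 = 2):
  B₁ = (2·0.940115 − 0.471013)/1 = 1.409217
  B₂ = (2·1.143117 − 0.940115)/1 = 1.346119
Then eliminate the h^2 term (factor 2^2 = 4):
  (4·1.346119 − 1.409217)/3 = 1.325086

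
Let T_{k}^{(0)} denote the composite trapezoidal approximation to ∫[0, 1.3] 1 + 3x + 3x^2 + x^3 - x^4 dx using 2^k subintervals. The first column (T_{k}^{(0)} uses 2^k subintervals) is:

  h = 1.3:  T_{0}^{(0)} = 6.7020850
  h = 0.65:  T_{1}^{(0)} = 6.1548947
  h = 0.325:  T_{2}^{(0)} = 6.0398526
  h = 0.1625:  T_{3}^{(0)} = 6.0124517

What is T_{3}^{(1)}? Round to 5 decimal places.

6.00332

T_{3}^{(1)} = (4·6.0124517 − 6.0398526) / 3 = 6.0033181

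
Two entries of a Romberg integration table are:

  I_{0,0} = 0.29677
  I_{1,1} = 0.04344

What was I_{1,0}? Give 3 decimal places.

From I_{1,1} = (4·I_{1,0} − I_{0,0})/3, solve for I_{1,0}:
4·I_{1,0} = 3·0.04344 + 0.29677 = 0.42709
I_{1,0} = 0.10677

0.107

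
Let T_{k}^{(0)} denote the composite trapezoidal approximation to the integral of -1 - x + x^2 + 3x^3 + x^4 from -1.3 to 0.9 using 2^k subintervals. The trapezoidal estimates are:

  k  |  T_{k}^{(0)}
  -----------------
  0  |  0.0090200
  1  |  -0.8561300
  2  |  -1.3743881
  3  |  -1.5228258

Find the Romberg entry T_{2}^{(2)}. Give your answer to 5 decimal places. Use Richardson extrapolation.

-1.57398

T_{1}^{(1)} = (4·(-0.8561300) − 0.0090200) / 3 = -1.1445133
T_{2}^{(1)} = -1.3743881 + (-1.3743881 − (-0.8561300))/3 = -1.5471408
T_{2}^{(2)} = (16·(-1.5471408) − (-1.1445133)) / 15 = -1.5739826
(Column j=1 coincides with Simpson's rule on the same nodes.)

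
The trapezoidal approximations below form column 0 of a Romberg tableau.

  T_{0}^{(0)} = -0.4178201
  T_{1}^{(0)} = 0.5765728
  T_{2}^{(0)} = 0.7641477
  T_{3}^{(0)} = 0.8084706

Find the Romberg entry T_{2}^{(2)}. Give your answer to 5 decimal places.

Richardson extrapolation on the trapezoidal column (denominator 4−1=3):
T_{1}^{(1)} = (4·0.5765728 − (-0.4178201)) / 3 = 0.9080371
T_{2}^{(1)} = 0.7641477 + (0.7641477 − 0.5765728)/3 = 0.8266727
T_{2}^{(2)} = 0.8266727 + (0.8266727 − 0.9080371)/15 = 0.8212484

0.82125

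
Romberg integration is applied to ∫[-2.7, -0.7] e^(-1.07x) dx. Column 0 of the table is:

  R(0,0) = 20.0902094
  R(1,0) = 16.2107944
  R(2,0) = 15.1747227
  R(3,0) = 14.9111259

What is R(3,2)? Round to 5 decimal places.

Richardson extrapolation on the trapezoidal column (denominator 4−1=3):
R(2,1) = (4·15.1747227 − 16.2107944) / 3 = 14.8293655
R(3,1) = (4·14.9111259 − 15.1747227) / 3 = 14.8232603
R(3,2) = 14.8232603 + (14.8232603 − 14.8293655)/15 = 14.8228533

14.82285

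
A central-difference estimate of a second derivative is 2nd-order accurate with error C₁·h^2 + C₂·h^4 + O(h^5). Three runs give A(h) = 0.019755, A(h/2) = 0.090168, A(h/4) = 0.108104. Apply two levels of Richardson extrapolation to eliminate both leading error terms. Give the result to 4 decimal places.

0.1141

First eliminate the h^2 term (factor 2^2 = 4):
  B₁ = (4·0.090168 − 0.019755)/3 = 0.113639
  B₂ = (4·0.108104 − 0.090168)/3 = 0.114083
Then eliminate the h^4 term (factor 2^4 = 16):
  (16·0.114083 − 0.113639)/15 = 0.114113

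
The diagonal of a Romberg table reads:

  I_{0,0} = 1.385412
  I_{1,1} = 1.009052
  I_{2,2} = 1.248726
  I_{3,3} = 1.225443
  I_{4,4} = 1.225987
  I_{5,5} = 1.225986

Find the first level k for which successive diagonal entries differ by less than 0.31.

k = 2

|I_{1,1} − I_{0,0}| = 0.376360 ≥ 0.31
|I_{2,2} − I_{1,1}| = 0.239674 < 0.31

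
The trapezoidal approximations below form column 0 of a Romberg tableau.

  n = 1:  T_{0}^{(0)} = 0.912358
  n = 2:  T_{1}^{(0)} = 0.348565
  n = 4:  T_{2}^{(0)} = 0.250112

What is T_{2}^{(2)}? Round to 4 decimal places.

0.2211

Richardson extrapolation on the trapezoidal column (denominator 4−1=3):
T_{1}^{(1)} = (4·0.348565 − 0.912358) / 3 = 0.160634
T_{2}^{(1)} = 0.250112 + (0.250112 − 0.348565)/3 = 0.217294
T_{2}^{(2)} = (16·0.217294 − 0.160634) / 15 = 0.221071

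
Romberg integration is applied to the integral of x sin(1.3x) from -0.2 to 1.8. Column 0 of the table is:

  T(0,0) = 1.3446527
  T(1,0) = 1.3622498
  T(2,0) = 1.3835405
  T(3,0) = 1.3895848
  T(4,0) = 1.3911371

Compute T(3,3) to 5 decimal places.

Richardson extrapolation on the trapezoidal column (denominator 4−1=3):
T(1,1) = 1.3622498 + (1.3622498 − 1.3446527)/3 = 1.3681155
T(2,1) = 1.3835405 + (1.3835405 − 1.3622498)/3 = 1.3906374
T(3,1) = (4·1.3895848 − 1.3835405) / 3 = 1.3915996
T(2,2) = (16·1.3906374 − 1.3681155) / 15 = 1.3921389
T(3,2) = (16·1.3915996 − 1.3906374) / 15 = 1.3916637
T(3,3) = 1.3916637 + (1.3916637 − 1.3921389)/63 = 1.3916562

1.39166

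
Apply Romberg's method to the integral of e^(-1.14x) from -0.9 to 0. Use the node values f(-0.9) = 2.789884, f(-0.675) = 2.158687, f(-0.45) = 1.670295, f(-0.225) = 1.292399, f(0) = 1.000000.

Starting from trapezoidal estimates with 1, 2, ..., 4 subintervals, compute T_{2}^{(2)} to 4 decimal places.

1.5701

T_{0}^{(0)} (trapezoid, 1 panel, h=0.9000): 1.705448
T_{1}^{(0)} (trapezoid, 2 panels, h=0.4500): 1.604357
T_{2}^{(0)} (trapezoid, 4 panels, h=0.2250): 1.578673
T_{1}^{(1)} = 1.604357 + (1.604357 − 1.705448)/3 = 1.570660
T_{2}^{(1)} = 1.578673 + (1.578673 − 1.604357)/3 = 1.570112
T_{2}^{(2)} = 1.570112 + (1.570112 − 1.570660)/15 = 1.570075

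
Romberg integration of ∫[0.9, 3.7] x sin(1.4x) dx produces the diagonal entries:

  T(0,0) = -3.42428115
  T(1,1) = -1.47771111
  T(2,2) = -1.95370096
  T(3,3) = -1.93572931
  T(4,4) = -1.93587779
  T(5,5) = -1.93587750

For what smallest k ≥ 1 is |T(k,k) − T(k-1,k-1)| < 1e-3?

k = 4

|T(1,1) − T(0,0)| = 1.94657004 ≥ 1e-3
|T(2,2) − T(1,1)| = 0.47598985 ≥ 1e-3
|T(3,3) − T(2,2)| = 0.01797165 ≥ 1e-3
|T(4,4) − T(3,3)| = 0.00014848 < 1e-3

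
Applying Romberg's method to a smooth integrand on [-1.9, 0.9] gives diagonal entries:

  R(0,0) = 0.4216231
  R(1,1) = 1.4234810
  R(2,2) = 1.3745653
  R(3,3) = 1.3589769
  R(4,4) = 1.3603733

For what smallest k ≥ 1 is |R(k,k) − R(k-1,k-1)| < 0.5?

|R(1,1) − R(0,0)| = 1.0018579 ≥ 0.5
|R(2,2) − R(1,1)| = 0.0489157 < 0.5

k = 2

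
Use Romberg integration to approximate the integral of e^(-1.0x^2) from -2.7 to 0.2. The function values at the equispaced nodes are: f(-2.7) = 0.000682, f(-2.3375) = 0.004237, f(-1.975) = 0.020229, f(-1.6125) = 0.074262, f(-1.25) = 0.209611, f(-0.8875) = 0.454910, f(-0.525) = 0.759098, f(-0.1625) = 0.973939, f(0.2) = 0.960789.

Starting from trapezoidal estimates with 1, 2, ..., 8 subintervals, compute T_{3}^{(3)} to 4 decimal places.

T_{0}^{(0)} (trapezoid, 1 panel, h=2.9000): 1.394133
T_{1}^{(0)} (trapezoid, 2 panels, h=1.4500): 1.001002
T_{2}^{(0)} (trapezoid, 4 panels, h=0.7250): 1.065513
T_{3}^{(0)} (trapezoid, 8 panels, h=0.3625): 1.079170
T_{1}^{(1)} = 1.001002 + (1.001002 − 1.394133)/3 = 0.869958
T_{2}^{(1)} = 1.065513 + (1.065513 − 1.001002)/3 = 1.087017
T_{3}^{(1)} = 1.079170 + (1.079170 − 1.065513)/3 = 1.083722
T_{2}^{(2)} = 1.087017 + (1.087017 − 0.869958)/15 = 1.101488
T_{3}^{(2)} = 1.083722 + (1.083722 − 1.087017)/15 = 1.083502
T_{3}^{(3)} = 1.083502 + (1.083502 − 1.101488)/63 = 1.083217

1.0832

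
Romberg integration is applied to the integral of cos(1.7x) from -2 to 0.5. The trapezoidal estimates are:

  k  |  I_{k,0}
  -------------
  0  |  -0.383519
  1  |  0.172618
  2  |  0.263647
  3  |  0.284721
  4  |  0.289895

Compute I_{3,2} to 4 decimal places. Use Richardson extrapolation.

I_{2,1} = (4·0.263647 − 0.172618) / 3 = 0.293990
I_{3,1} = 0.284721 + (0.284721 − 0.263647)/3 = 0.291746
I_{3,2} = 0.291746 + (0.291746 − 0.293990)/15 = 0.291596
(Column j=1 coincides with Simpson's rule on the same nodes.)

0.2916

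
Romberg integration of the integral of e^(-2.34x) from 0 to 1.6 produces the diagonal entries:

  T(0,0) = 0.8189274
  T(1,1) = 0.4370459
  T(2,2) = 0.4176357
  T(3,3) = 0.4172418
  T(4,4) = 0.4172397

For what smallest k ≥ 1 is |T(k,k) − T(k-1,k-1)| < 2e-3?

k = 3

|T(1,1) − T(0,0)| = 0.3818815 ≥ 2e-3
|T(2,2) − T(1,1)| = 0.0194102 ≥ 2e-3
|T(3,3) − T(2,2)| = 0.0003939 < 2e-3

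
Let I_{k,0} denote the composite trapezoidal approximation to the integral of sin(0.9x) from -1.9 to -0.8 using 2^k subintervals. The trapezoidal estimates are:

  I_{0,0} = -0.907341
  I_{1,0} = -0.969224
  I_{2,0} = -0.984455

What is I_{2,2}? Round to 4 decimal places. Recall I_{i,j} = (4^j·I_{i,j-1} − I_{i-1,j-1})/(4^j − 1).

-0.9895

Richardson extrapolation on the trapezoidal column (denominator 4−1=3):
I_{1,1} = -0.969224 + (-0.969224 − (-0.907341))/3 = -0.989852
I_{2,1} = (4·(-0.984455) − (-0.969224)) / 3 = -0.989532
I_{2,2} = (16·(-0.989532) − (-0.989852)) / 15 = -0.989511
(Column j=1 coincides with Simpson's rule on the same nodes.)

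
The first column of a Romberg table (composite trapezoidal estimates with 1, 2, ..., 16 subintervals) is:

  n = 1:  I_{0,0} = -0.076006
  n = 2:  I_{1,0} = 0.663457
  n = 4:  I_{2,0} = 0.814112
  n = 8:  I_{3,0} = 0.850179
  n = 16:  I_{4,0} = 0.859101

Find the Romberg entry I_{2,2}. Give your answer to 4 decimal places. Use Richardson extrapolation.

I_{1,1} = (4·0.663457 − (-0.076006)) / 3 = 0.909945
I_{2,1} = (4·0.814112 − 0.663457) / 3 = 0.864330
I_{2,2} = (16·0.864330 − 0.909945) / 15 = 0.861289

0.8613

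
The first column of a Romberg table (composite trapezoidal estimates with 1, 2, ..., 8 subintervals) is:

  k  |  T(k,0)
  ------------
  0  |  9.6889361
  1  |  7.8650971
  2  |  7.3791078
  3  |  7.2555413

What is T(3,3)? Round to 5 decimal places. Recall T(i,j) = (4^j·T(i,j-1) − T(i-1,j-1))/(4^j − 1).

Richardson extrapolation on the trapezoidal column (denominator 4−1=3):
T(1,1) = 7.8650971 + (7.8650971 − 9.6889361)/3 = 7.2571508
T(2,1) = (4·7.3791078 − 7.8650971) / 3 = 7.2171114
T(3,1) = 7.2555413 + (7.2555413 − 7.3791078)/3 = 7.2143525
T(2,2) = 7.2171114 + (7.2171114 − 7.2571508)/15 = 7.2144421
T(3,2) = (16·7.2143525 − 7.2171114) / 15 = 7.2141686
T(3,3) = (64·7.2141686 − 7.2144421) / 63 = 7.2141643
(Column j=1 coincides with Simpson's rule on the same nodes.)

7.21416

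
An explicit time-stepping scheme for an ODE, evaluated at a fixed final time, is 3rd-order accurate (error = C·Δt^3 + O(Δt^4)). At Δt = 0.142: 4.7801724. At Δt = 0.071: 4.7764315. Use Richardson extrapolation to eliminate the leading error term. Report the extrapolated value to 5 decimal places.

The leading error scales as Δt^3; refining by a factor of 2 reduces it by 2^3 = 8.
Extrapolated value = (8·A(Δt/2) − A(Δt)) / (8 − 1)
= (8·4.7764315 − 4.7801724) / 7
= 33.4312796 / 7 = 4.7758971

4.77590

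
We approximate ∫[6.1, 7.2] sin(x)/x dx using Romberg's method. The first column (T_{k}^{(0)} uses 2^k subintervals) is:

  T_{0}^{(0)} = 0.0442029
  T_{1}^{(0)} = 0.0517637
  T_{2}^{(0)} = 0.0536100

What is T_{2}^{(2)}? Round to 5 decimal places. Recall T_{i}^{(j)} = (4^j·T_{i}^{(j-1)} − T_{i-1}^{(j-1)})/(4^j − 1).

0.05422

T_{1}^{(1)} = 0.0517637 + (0.0517637 − 0.0442029)/3 = 0.0542840
T_{2}^{(1)} = 0.0536100 + (0.0536100 − 0.0517637)/3 = 0.0542254
T_{2}^{(2)} = 0.0542254 + (0.0542254 − 0.0542840)/15 = 0.0542215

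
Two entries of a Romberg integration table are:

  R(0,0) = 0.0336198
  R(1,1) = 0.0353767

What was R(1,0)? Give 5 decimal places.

0.03494

From R(1,1) = (4·R(1,0) − R(0,0))/3, solve for R(1,0):
4·R(1,0) = 3·0.0353767 + 0.0336198 = 0.1397499
R(1,0) = 0.0349375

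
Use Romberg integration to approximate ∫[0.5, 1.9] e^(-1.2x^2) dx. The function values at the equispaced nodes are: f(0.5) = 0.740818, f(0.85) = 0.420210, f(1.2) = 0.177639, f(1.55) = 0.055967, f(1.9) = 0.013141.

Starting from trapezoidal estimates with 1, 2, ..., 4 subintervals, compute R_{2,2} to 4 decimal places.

0.3523

R_{0,0} (trapezoid, 1 panel, h=1.4000): 0.527771
R_{1,0} (trapezoid, 2 panels, h=0.7000): 0.388233
R_{2,0} (trapezoid, 4 panels, h=0.3500): 0.360778
R_{1,1} = 0.388233 + (0.388233 − 0.527771)/3 = 0.341720
R_{2,1} = 0.360778 + (0.360778 − 0.388233)/3 = 0.351626
R_{2,2} = 0.351626 + (0.351626 − 0.341720)/15 = 0.352286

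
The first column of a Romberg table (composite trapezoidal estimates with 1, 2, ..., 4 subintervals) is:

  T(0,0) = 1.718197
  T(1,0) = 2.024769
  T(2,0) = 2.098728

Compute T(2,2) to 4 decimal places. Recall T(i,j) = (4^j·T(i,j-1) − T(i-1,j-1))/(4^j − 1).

T(1,1) = 2.024769 + (2.024769 − 1.718197)/3 = 2.126960
T(2,1) = 2.098728 + (2.098728 − 2.024769)/3 = 2.123381
T(2,2) = (16·2.123381 − 2.126960) / 15 = 2.123142
(Column j=1 coincides with Simpson's rule on the same nodes.)

2.1231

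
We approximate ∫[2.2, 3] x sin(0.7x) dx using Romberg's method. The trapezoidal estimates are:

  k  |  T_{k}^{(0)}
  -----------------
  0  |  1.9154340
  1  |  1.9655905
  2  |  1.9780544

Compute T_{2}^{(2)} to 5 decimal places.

1.98220

Richardson extrapolation on the trapezoidal column (denominator 4−1=3):
T_{1}^{(1)} = 1.9655905 + (1.9655905 − 1.9154340)/3 = 1.9823093
T_{2}^{(1)} = 1.9780544 + (1.9780544 − 1.9655905)/3 = 1.9822090
T_{2}^{(2)} = (16·1.9822090 − 1.9823093) / 15 = 1.9822023
(Column j=1 coincides with Simpson's rule on the same nodes.)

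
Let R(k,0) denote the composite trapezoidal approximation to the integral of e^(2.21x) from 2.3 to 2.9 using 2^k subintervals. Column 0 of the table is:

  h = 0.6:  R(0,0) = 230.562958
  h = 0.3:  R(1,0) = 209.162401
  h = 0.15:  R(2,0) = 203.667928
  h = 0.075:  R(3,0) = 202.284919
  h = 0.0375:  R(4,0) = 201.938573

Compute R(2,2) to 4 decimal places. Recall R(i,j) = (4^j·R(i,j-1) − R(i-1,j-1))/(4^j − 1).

Richardson extrapolation on the trapezoidal column (denominator 4−1=3):
R(1,1) = (4·209.162401 − 230.562958) / 3 = 202.028882
R(2,1) = (4·203.667928 − 209.162401) / 3 = 201.836437
R(2,2) = 201.836437 + (201.836437 − 202.028882)/15 = 201.823607

201.8236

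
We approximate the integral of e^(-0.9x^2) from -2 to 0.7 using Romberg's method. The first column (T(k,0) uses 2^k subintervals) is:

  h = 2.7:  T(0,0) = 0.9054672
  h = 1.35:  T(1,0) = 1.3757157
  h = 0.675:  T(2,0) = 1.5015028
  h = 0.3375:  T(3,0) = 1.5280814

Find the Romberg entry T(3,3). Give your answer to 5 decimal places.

T(1,1) = 1.3757157 + (1.3757157 − 0.9054672)/3 = 1.5324652
T(2,1) = 1.5015028 + (1.5015028 − 1.3757157)/3 = 1.5434318
T(3,1) = 1.5280814 + (1.5280814 − 1.5015028)/3 = 1.5369409
T(2,2) = (16·1.5434318 − 1.5324652) / 15 = 1.5441629
T(3,2) = (16·1.5369409 − 1.5434318) / 15 = 1.5365082
T(3,3) = 1.5365082 + (1.5365082 − 1.5441629)/63 = 1.5363867

1.53639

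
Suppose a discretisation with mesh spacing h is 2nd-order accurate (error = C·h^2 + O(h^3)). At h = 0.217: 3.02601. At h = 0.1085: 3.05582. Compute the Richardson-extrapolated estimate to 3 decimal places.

The leading error scales as h^2; refining by a factor of 2 reduces it by 2^2 = 4.
Extrapolated value = (4·A(h/2) − A(h)) / (4 − 1)
= (4·3.05582 − 3.02601) / 3
= 9.19727 / 3 = 3.06576

3.066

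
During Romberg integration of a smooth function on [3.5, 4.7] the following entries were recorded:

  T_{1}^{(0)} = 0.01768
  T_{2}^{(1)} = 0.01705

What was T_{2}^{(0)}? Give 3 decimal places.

From T_{2}^{(1)} = (4·T_{2}^{(0)} − T_{1}^{(0)})/3, solve for T_{2}^{(0)}:
4·T_{2}^{(0)} = 3·0.01705 + 0.01768 = 0.06883
T_{2}^{(0)} = 0.01721

0.017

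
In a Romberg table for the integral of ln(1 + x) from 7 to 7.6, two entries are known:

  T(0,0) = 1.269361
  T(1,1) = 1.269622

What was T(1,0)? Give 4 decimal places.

1.2696

From T(1,1) = (4·T(1,0) − T(0,0))/3, solve for T(1,0):
4·T(1,0) = 3·1.269622 + 1.269361 = 5.078227
T(1,0) = 1.269557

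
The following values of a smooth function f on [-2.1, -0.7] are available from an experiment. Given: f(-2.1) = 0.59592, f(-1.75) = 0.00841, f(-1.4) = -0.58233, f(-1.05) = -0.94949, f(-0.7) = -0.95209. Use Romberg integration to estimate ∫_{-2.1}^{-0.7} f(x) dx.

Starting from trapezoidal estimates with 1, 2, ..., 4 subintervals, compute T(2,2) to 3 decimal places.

T(0,0) (trapezoid, 1 panel, h=1.4000): -0.24932
T(1,0) (trapezoid, 2 panels, h=0.7000): -0.53229
T(2,0) (trapezoid, 4 panels, h=0.3500): -0.59552
T(1,1) = -0.53229 + (-0.53229 − (-0.24932))/3 = -0.62661
T(2,1) = -0.59552 + (-0.59552 − (-0.53229))/3 = -0.61660
T(2,2) = -0.61660 + (-0.61660 − (-0.62661))/15 = -0.61593

-0.616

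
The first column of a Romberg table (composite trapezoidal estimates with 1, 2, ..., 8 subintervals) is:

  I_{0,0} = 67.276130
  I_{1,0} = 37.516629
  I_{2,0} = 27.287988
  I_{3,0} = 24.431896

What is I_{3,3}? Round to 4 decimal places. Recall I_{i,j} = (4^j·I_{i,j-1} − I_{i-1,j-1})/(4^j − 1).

I_{1,1} = (4·37.516629 − 67.276130) / 3 = 27.596795
I_{2,1} = (4·27.287988 − 37.516629) / 3 = 23.878441
I_{3,1} = (4·24.431896 − 27.287988) / 3 = 23.479865
I_{2,2} = 23.878441 + (23.878441 − 27.596795)/15 = 23.630551
I_{3,2} = (16·23.479865 − 23.878441) / 15 = 23.453293
I_{3,3} = (64·23.453293 − 23.630551) / 63 = 23.450479

23.4505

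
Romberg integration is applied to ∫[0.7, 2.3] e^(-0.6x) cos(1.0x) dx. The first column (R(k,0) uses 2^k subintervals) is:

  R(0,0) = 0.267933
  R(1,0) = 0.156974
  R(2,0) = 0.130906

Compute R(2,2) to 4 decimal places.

Richardson extrapolation on the trapezoidal column (denominator 4−1=3):
R(1,1) = 0.156974 + (0.156974 − 0.267933)/3 = 0.119988
R(2,1) = (4·0.130906 − 0.156974) / 3 = 0.122217
R(2,2) = 0.122217 + (0.122217 − 0.119988)/15 = 0.122366

0.1224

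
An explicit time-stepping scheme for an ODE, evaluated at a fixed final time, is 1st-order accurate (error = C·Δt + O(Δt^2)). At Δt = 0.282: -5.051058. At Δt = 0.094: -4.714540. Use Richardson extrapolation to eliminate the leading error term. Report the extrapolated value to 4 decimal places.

-4.5463

The leading error scales as Δt; refining by a factor of 3 reduces it by 3^1 = 3.
Extrapolated value = (3·A(Δt/3) − A(Δt)) / (3 − 1)
= (3·(-4.714540) − (-5.051058)) / 2
= -9.092562 / 2 = -4.546281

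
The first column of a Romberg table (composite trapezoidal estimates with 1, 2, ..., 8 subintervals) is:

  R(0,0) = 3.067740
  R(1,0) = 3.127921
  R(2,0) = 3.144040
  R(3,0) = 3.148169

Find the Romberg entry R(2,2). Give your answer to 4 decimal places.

R(1,1) = (4·3.127921 − 3.067740) / 3 = 3.147981
R(2,1) = (4·3.144040 − 3.127921) / 3 = 3.149413
R(2,2) = (16·3.149413 − 3.147981) / 15 = 3.149508

3.1495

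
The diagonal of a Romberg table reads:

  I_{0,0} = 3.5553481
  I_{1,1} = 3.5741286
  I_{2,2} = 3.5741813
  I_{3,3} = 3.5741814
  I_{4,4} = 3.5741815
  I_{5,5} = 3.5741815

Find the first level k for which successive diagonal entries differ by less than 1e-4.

|I_{1,1} − I_{0,0}| = 0.0187805 ≥ 1e-4
|I_{2,2} − I_{1,1}| = 0.0000527 < 1e-4

k = 2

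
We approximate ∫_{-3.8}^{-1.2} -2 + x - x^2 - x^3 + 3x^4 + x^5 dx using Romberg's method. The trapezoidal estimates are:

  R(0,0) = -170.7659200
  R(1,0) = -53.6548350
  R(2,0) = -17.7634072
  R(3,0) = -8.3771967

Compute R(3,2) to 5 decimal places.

-5.21172

Richardson extrapolation on the trapezoidal column (denominator 4−1=3):
R(2,1) = (4·(-17.7634072) − (-53.6548350)) / 3 = -5.7995979
R(3,1) = (4·(-8.3771967) − (-17.7634072)) / 3 = -5.2484599
R(3,2) = (16·(-5.2484599) − (-5.7995979)) / 15 = -5.2117174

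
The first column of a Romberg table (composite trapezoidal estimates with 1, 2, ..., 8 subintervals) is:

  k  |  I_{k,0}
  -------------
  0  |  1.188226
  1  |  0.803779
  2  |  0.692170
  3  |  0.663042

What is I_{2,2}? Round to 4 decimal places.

0.6536

Richardson extrapolation on the trapezoidal column (denominator 4−1=3):
I_{1,1} = 0.803779 + (0.803779 − 1.188226)/3 = 0.675630
I_{2,1} = 0.692170 + (0.692170 − 0.803779)/3 = 0.654967
I_{2,2} = 0.654967 + (0.654967 − 0.675630)/15 = 0.653589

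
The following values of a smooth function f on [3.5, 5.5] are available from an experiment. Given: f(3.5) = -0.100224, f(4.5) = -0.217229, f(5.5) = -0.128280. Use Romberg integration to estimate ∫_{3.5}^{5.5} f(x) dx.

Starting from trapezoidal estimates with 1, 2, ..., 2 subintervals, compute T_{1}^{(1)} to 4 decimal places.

T_{0}^{(0)} (trapezoid, 1 panel, h=2.0000): -0.228504
T_{1}^{(0)} (trapezoid, 2 panels, h=1.0000): -0.331481
T_{1}^{(1)} = -0.331481 + (-0.331481 − (-0.228504))/3 = -0.365807

-0.3658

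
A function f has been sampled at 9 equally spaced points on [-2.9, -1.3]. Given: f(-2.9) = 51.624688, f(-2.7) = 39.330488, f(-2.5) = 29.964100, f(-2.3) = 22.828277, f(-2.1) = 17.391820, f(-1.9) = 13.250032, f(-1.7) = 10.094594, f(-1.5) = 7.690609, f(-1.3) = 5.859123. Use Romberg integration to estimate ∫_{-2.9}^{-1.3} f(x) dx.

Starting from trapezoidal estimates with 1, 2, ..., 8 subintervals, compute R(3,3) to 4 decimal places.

R(0,0) (trapezoid, 1 panel, h=1.6000): 45.987049
R(1,0) (trapezoid, 2 panels, h=0.8000): 36.906980
R(2,0) (trapezoid, 4 panels, h=0.4000): 34.476968
R(3,0) (trapezoid, 8 panels, h=0.2000): 33.858365
R(1,1) = 36.906980 + (36.906980 − 45.987049)/3 = 33.880290
R(2,1) = 34.476968 + (34.476968 − 36.906980)/3 = 33.666964
R(3,1) = 33.858365 + (33.858365 − 34.476968)/3 = 33.652164
R(2,2) = 33.666964 + (33.666964 − 33.880290)/15 = 33.652742
R(3,2) = 33.652164 + (33.652164 − 33.666964)/15 = 33.651177
R(3,3) = 33.651177 + (33.651177 − 33.652742)/63 = 33.651152

33.6512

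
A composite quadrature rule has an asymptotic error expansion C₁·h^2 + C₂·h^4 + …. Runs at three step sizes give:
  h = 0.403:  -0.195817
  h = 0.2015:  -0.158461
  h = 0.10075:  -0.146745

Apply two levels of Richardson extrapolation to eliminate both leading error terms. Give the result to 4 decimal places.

First eliminate the h^2 term (factor 2^2 = 4):
  B₁ = (4·(-0.158461) − (-0.195817))/3 = -0.146009
  B₂ = (4·(-0.146745) − (-0.158461))/3 = -0.142840
Then eliminate the h^4 term (factor 2^4 = 16):
  (16·(-0.142840) − (-0.146009))/15 = -0.142629

-0.1426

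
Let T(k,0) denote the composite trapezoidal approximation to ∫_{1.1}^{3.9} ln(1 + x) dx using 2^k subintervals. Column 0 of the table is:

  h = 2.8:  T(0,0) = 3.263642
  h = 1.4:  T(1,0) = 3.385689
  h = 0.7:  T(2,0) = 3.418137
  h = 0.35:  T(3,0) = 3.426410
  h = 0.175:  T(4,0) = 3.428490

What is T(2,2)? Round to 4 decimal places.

3.4291

T(1,1) = 3.385689 + (3.385689 − 3.263642)/3 = 3.426371
T(2,1) = 3.418137 + (3.418137 − 3.385689)/3 = 3.428953
T(2,2) = 3.428953 + (3.428953 − 3.426371)/15 = 3.429125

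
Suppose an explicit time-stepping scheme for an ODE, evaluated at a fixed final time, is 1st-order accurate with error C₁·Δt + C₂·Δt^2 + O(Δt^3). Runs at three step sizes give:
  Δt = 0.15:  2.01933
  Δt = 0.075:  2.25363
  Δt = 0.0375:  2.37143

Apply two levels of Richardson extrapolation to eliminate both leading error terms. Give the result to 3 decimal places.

First eliminate the Δt term (factor 2^1 = 2):
  B₁ = (2·2.25363 − 2.01933)/1 = 2.48793
  B₂ = (2·2.37143 − 2.25363)/1 = 2.48923
Then eliminate the Δt^2 term (factor 2^2 = 4):
  (4·2.48923 − 2.48793)/3 = 2.48966

2.490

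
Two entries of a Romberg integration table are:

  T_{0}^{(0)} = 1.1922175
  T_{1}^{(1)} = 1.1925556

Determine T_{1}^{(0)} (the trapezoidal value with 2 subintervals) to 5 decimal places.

1.19247

From T_{1}^{(1)} = (4·T_{1}^{(0)} − T_{0}^{(0)})/3, solve for T_{1}^{(0)}:
4·T_{1}^{(0)} = 3·1.1925556 + 1.1922175 = 4.7698843
T_{1}^{(0)} = 1.1924711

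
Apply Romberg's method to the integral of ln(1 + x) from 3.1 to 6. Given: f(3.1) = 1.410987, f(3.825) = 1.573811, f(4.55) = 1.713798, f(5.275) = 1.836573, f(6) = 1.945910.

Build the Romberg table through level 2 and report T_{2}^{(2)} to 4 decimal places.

T_{0}^{(0)} (trapezoid, 1 panel, h=2.9000): 4.867501
T_{1}^{(0)} (trapezoid, 2 panels, h=1.4500): 4.918757
T_{2}^{(0)} (trapezoid, 4 panels, h=0.7250): 4.931907
T_{1}^{(1)} = 4.918757 + (4.918757 − 4.867501)/3 = 4.935842
T_{2}^{(1)} = 4.931907 + (4.931907 − 4.918757)/3 = 4.936290
T_{2}^{(2)} = 4.936290 + (4.936290 − 4.935842)/15 = 4.936320

4.9363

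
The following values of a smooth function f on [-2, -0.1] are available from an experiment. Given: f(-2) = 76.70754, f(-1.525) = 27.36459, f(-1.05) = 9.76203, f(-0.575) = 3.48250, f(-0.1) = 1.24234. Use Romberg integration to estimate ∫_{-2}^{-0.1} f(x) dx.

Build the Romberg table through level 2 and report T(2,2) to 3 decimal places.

T(0,0) (trapezoid, 1 panel, h=1.9000): 74.05239
T(1,0) (trapezoid, 2 panels, h=0.9500): 46.30012
T(2,0) (trapezoid, 4 panels, h=0.4750): 37.80243
T(1,1) = 46.30012 + (46.30012 − 74.05239)/3 = 37.04936
T(2,1) = 37.80243 + (37.80243 − 46.30012)/3 = 34.96987
T(2,2) = 34.96987 + (34.96987 − 37.04936)/15 = 34.83124

34.831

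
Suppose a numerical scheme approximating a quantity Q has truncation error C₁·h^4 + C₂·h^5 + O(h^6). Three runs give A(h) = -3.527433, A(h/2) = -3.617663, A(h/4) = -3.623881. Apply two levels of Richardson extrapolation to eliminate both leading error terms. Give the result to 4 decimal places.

First eliminate the h^4 term (factor 2^4 = 16):
  B₁ = (16·(-3.617663) − (-3.527433))/15 = -3.623678
  B₂ = (16·(-3.623881) − (-3.617663))/15 = -3.624296
Then eliminate the h^5 term (factor 2^5 = 32):
  (32·(-3.624296) − (-3.623678))/31 = -3.624316

-3.6243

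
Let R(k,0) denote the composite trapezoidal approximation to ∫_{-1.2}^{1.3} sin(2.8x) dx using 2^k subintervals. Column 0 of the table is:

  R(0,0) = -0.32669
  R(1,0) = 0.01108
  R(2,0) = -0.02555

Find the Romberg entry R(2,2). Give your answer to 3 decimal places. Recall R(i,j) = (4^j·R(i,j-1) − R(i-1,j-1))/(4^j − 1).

-0.049

R(1,1) = (4·0.01108 − (-0.32669)) / 3 = 0.12367
R(2,1) = (4·(-0.02555) − 0.01108) / 3 = -0.03776
R(2,2) = (16·(-0.03776) − 0.12367) / 15 = -0.04852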